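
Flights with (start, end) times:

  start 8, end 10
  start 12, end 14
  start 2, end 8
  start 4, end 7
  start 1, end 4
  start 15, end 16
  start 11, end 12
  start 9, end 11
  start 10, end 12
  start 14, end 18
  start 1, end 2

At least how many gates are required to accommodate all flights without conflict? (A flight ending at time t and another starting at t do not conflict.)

2

Count concurrent intervals with a sweep; the peak is the room count.
starts: [1, 1, 2, 4, 8, 9, 10, 11, 12, 14, 15]
ends:   [2, 4, 7, 8, 10, 11, 12, 12, 14, 16, 18]
s1→1 s1→2  — peak 2.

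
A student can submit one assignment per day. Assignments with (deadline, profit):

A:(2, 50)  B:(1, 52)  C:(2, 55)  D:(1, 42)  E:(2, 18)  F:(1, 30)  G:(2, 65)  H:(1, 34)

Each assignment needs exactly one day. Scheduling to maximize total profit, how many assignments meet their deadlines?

2

Sort by profit descending; place each in the latest free slot ≤ its deadline.
Profit order: G=65 C=55 B=52 A=50 D=42 H=34 F=30 E=18
Assign: G→slot 2, C→slot 1, B skipped, A skipped, D skipped, H skipped, F skipped, E skipped.
Slots: [1:C] [2:G]
2 of 8 scheduled.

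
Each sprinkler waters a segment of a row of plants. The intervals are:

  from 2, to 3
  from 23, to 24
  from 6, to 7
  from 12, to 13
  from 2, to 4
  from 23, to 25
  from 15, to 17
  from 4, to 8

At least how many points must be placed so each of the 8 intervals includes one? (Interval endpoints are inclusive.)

5

Sort by right endpoint; whenever an interval is uncovered, place a point at its right end.
By right end: [2,3]  [2,4]  [6,7]  [4,8]  [12,13]  [15,17]  [23,24]  [23,25]
[2,3] uncovered → point at 3; [6,7] uncovered → point at 7; [12,13] uncovered → point at 13; [15,17] uncovered → point at 17; [23,24] uncovered → point at 24.
Points: 3, 7, 13, 17, 24 (5 total).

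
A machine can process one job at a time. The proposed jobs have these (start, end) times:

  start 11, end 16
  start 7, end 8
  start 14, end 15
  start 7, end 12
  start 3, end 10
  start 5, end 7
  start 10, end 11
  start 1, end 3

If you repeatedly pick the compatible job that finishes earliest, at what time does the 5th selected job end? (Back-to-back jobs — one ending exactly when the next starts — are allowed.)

15

By end time: (1,3), (5,7), (7,8), (3,10), (10,11), (7,12), (14,15), (11,16).
Pick (1,3); next start ≥ 3 → (5,7); next start ≥ 7 → (7,8); next start ≥ 8 → (10,11); next start ≥ 11 → (14,15).
Selected: (1,3) (5,7) (7,8) (10,11) (14,15)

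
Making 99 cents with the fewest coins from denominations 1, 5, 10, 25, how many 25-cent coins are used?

3

99 − 3×25→24 − 2×10→4 − 4×1→0
Count of 25: 3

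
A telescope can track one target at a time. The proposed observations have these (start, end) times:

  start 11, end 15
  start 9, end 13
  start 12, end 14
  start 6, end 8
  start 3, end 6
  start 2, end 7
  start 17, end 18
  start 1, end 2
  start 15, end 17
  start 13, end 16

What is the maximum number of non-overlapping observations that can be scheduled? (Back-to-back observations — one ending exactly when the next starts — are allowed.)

Order by finish time; keep every interval that doesn't clash with the previous kept one.
Sorted by end: (1,2)  (3,6)  (2,7)  (6,8)  (9,13)  (12,14)  (11,15)  (13,16)  (15,17)  (17,18)
take (1,2); take (3,6); skip (2,7); take (6,8); take (9,13); take (13,16); take (17,18).
Selected 6 observations.

6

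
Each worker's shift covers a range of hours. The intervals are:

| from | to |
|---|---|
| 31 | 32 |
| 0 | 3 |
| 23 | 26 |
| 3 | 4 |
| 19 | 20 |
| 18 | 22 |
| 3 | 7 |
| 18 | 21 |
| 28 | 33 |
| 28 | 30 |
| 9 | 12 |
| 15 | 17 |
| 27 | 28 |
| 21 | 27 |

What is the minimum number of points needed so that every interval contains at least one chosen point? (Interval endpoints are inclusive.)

Sort by right endpoint; whenever an interval is uncovered, place a point at its right end.
By right end: [0,3]  [3,4]  [3,7]  [9,12]  [15,17]  [19,20]  [18,21]  [18,22]  [23,26]  [21,27]  [27,28]  [28,30]  [31,32]  [28,33]
[0,3] uncovered → point at 3; [9,12] uncovered → point at 12; [15,17] uncovered → point at 17; [19,20] uncovered → point at 20; [23,26] uncovered → point at 26; [27,28] uncovered → point at 28; [31,32] uncovered → point at 32.
Points: 3, 12, 17, 20, 26, 28, 32 (7 total).

7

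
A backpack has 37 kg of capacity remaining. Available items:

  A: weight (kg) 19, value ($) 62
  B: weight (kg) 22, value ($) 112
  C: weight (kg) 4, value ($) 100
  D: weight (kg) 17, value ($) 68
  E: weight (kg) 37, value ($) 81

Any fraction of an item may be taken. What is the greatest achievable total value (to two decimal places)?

256.00

Sort by value per unit weight and fill in that order.
Ratios (sorted): C 25.00, B 5.09, D 4.00, A 3.26, E 2.19
take C (4 @ 100); take B (22 @ 112); take 11/17 of D → 44.00. Capacity used 37/37.
Total value = 256.00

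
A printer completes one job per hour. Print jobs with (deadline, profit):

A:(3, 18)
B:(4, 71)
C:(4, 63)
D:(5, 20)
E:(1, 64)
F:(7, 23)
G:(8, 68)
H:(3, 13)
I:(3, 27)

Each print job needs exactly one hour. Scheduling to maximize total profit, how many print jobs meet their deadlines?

Profit order: B=71 G=68 E=64 C=63 I=27 F=23 D=20 A=18 H=13
Assign: B→slot 4, G→slot 8, E→slot 1, C→slot 3, I→slot 2, F→slot 7, D→slot 5, A skipped, H skipped.
Slots: [1:E] [2:I] [3:C] [4:B] [5:D] [7:F] [8:G]
7 of 9 scheduled.

7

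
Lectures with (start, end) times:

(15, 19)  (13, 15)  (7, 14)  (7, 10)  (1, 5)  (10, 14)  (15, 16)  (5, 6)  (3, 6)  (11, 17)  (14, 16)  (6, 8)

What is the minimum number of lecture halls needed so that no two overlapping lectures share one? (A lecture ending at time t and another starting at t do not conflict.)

Count concurrent intervals with a sweep; the peak is the room count.
Events (time:±→running): 1:+→1 3:+→2 5:-→1 5:+→2 6:-→1 6:-→0 6:+→1 7:+→2 7:+→3 8:-→2 10:-→1 10:+→2 11:+→3 13:+→4 … peak 4.

4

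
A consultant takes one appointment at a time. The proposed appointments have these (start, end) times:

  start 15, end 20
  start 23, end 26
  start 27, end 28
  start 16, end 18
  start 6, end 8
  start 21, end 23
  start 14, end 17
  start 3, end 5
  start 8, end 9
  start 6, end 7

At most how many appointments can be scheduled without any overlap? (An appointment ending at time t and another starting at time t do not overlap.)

7

Sorted by end: (3,5)  (6,7)  (6,8)  (8,9)  (14,17)  (16,18)  (15,20)  (21,23)  (23,26)  (27,28)
take (3,5); take (6,7); skip (6,8); take (8,9); take (14,17); skip (16,18); take (21,23); take (23,26); take (27,28).
Selected 7 appointments.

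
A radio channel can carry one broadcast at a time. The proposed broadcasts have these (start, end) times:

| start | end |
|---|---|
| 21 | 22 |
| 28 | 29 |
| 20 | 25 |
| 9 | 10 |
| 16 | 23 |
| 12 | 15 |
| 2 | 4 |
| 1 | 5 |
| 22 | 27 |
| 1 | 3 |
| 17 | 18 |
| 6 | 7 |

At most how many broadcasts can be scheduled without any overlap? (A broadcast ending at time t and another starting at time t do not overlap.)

8

Greedy by earliest finish: after sorting by end time, pick each interval compatible with the last pick.
By end time: (1,3), (2,4), (1,5), (6,7), (9,10), (12,15), (17,18), (21,22), (16,23), (20,25), (22,27), (28,29).
Pick (1,3); next start ≥ 3 → (6,7); next start ≥ 7 → (9,10); next start ≥ 10 → (12,15); next start ≥ 15 → (17,18); next start ≥ 18 → (21,22); next start ≥ 22 → (22,27); next start ≥ 27 → (28,29).
Selected 8 broadcasts.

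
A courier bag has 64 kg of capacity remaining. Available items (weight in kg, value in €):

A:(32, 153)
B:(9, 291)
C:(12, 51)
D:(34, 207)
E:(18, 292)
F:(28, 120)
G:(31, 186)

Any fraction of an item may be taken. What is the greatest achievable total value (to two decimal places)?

Greedy by value/weight ratio, highest first.
Ratios (sorted): B 32.33, E 16.22, D 6.09, G 6.00, A 4.78, F 4.29, C 4.25
take B (9 @ 291); take E (18 @ 292); take D (34 @ 207); take 3/31 of G → 18.00. Capacity used 64/64.
Total value = 808.00

808.00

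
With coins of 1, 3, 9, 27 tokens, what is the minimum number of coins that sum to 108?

4

108 = 4×27
Total coins = 4 = 4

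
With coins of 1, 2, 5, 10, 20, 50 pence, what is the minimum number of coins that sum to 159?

6

159 − 3×50→9 − 1×5→4 − 2×2→0
Total coins = 3 + 1 + 2 = 6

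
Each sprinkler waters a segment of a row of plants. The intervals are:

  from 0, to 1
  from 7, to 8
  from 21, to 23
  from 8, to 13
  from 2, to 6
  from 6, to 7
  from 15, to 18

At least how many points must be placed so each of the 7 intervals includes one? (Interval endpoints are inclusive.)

5

Sorted: [0,1] [2,6] [6,7] [7,8] [8,13] [15,18] [21,23]
{[0,1]} hit by 1; {[2,6],[6,7]} hit by 6; {[7,8],[8,13]} hit by 8; {[15,18]} hit by 18; {[21,23]} hit by 23.
Points: 1, 6, 8, 18, 23 (5 total).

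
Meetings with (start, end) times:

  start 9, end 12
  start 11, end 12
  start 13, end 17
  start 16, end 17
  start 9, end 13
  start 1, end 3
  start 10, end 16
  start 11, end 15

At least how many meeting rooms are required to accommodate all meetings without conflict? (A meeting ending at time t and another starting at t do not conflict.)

5

The answer is the maximum number of intervals overlapping at any instant.
starts: [1, 9, 9, 10, 11, 11, 13, 16]
ends:   [3, 12, 12, 13, 15, 16, 17, 17]
s1→1 e3→0 s9→1 s9→2 s10→3 s11→4 s11→5  — peak 5.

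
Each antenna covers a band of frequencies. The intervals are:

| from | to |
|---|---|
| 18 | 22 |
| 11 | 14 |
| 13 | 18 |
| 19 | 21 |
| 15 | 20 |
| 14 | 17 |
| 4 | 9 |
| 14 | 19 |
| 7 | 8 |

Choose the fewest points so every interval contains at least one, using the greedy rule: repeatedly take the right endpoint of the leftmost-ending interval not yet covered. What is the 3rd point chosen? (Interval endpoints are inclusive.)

20

Sorted: [7,8] [4,9] [11,14] [14,17] [13,18] [14,19] [15,20] [19,21] [18,22]
{[7,8],[4,9]} hit by 8; {[11,14],[14,17],[13,18],[14,19]} hit by 14; {[15,20],[19,21],[18,22]} hit by 20.
Points: 8, 14, 20 (3 total).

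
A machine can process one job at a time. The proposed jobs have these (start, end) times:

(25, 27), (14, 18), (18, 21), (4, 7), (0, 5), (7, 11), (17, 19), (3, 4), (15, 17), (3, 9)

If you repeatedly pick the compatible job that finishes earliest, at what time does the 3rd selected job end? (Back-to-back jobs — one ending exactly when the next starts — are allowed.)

11

By end time: (3,4), (0,5), (4,7), (3,9), (7,11), (15,17), (14,18), (17,19), (18,21), (25,27).
Pick (3,4); next start ≥ 4 → (4,7); next start ≥ 7 → (7,11); next start ≥ 11 → (15,17); next start ≥ 17 → (17,19); next start ≥ 19 → (25,27).
Selected: (3,4) (4,7) (7,11) (15,17) (17,19) (25,27)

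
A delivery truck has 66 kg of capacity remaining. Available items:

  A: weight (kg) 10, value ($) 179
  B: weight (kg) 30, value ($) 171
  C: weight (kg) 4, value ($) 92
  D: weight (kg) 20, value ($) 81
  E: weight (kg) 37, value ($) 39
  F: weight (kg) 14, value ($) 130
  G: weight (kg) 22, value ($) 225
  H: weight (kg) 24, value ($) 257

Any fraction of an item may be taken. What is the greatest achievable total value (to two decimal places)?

808.71

Ratios (sorted): C 23.00, A 17.90, H 10.71, G 10.23, F 9.29, B 5.70, D 4.05, E 1.05
take C (4 @ 92); take A (10 @ 179); take H (24 @ 257); take G (22 @ 225); take 6/14 of F → 55.71. Capacity used 66/66.
Total value = 808.71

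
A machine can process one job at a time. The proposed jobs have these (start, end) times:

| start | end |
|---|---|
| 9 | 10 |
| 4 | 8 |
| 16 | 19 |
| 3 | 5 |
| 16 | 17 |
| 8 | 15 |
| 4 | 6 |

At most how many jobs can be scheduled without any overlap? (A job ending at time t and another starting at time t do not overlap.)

Sort by end time and greedily take each interval whose start is ≥ the last chosen end.
By end time: (3,5), (4,6), (4,8), (9,10), (8,15), (16,17), (16,19).
Pick (3,5); next start ≥ 5 → (9,10); next start ≥ 10 → (16,17).
Selected 3 jobs.

3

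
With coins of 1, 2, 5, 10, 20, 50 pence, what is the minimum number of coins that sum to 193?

193 = 3×50 + 2×20 + 1×2 + 1×1
Total coins = 3 + 2 + 1 + 1 = 7

7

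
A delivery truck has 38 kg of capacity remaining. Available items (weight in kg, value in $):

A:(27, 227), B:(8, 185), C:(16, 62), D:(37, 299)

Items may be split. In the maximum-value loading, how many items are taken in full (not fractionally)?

Order: B (185/8=23.12) > A (227/27=8.41) > D (299/37=8.08) > C (62/16=3.88)
Fill: take B (8 @ 185) → take A (27 @ 227) → take 3/37 of D → 24.24; 38/38 used.
2 item(s) taken whole; one partial (take 3/37 of D).

2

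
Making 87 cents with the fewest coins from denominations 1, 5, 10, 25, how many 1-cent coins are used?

2

87 − 3×25→12 − 1×10→2 − 2×1→0
Count of 1: 2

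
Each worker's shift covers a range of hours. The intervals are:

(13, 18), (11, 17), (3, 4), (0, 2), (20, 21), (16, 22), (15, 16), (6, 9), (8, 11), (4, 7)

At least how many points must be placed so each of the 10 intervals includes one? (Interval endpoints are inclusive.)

Sorted: [0,2] [3,4] [4,7] [6,9] [8,11] [15,16] [11,17] [13,18] [20,21] [16,22]
{[0,2]} hit by 2; {[3,4],[4,7]} hit by 4; {[6,9],[8,11]} hit by 9; {[15,16],[11,17],[13,18]} hit by 16; {[20,21],[16,22]} hit by 21.
Points: 2, 4, 9, 16, 21 (5 total).

5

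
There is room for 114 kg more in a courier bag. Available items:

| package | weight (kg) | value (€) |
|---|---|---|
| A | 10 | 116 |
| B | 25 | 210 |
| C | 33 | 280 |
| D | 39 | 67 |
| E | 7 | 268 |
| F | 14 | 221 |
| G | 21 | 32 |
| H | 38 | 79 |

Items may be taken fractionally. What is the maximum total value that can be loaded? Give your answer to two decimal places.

1146.97

Sort by value per unit weight and fill in that order.
Ratios (sorted): E 38.29, F 15.79, A 11.60, C 8.48, B 8.40, H 2.08, D 1.72, G 1.52
take E (7 @ 268); take F (14 @ 221); take A (10 @ 116); take C (33 @ 280); take B (25 @ 210); take 25/38 of H → 51.97. Capacity used 114/114.
Total value = 1146.97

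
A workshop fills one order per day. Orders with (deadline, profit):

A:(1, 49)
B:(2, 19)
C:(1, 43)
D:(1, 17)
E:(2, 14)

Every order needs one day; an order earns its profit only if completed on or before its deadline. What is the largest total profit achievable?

68

Sort by profit descending; place each in the latest free slot ≤ its deadline.
Profit order: A=49 C=43 B=19 D=17 E=14
Assign: A→slot 1, C skipped, B→slot 2, D skipped, E skipped.
Slots: [1:A] [2:B]
Profit = 49 + 19 = 68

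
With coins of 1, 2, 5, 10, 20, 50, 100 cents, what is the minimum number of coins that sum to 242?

5

Greedy: take as many of the largest coin as possible, then repeat with the remainder.
242 = 2×100 + 2×20 + 1×2
Total coins = 2 + 2 + 1 = 5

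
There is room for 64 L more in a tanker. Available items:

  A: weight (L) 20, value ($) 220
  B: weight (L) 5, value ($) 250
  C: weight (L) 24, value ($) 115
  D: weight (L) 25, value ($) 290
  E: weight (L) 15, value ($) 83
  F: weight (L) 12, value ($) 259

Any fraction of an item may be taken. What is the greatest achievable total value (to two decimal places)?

1030.07

Greedy by value/weight ratio, highest first.
Order: B (250/5=50.00) > F (259/12=21.58) > D (290/25=11.60) > A (220/20=11.00) > E (83/15=5.53) > C (115/24=4.79)
Fill: take B (5 @ 250) → take F (12 @ 259) → take D (25 @ 290) → take A (20 @ 220) → take 2/15 of E → 11.07; 64/64 used.
Total value = 1030.07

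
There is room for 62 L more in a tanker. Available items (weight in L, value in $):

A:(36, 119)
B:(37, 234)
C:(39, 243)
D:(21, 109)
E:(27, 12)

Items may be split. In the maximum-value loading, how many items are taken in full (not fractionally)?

1

Ratios (sorted): B 6.32, C 6.23, D 5.19, A 3.31, E 0.44
take B (37 @ 234); take 25/39 of C → 155.77. Capacity used 62/62.
1 item(s) taken whole; one partial (take 25/39 of C).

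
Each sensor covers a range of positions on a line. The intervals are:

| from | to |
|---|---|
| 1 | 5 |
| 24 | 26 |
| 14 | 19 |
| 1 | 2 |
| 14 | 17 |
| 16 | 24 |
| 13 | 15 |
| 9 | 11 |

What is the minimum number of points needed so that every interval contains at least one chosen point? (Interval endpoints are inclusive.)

4

By right end: [1,2]  [1,5]  [9,11]  [13,15]  [14,17]  [14,19]  [16,24]  [24,26]
[1,2] uncovered → point at 2; [9,11] uncovered → point at 11; [13,15] uncovered → point at 15; [16,24] uncovered → point at 24.
Points: 2, 11, 15, 24 (4 total).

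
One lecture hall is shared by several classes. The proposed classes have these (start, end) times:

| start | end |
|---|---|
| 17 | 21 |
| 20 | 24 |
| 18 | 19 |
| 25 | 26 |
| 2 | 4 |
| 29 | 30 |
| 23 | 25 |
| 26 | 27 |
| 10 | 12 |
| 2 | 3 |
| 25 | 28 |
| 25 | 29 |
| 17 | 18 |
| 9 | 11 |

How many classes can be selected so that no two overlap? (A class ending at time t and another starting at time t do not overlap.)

8

Order by finish time; keep every interval that doesn't clash with the previous kept one.
Sorted by end: (2,3)  (2,4)  (9,11)  (10,12)  (17,18)  (18,19)  (17,21)  (20,24)  (23,25)  (25,26)  (26,27)  (25,28)  (25,29)  (29,30)
take (2,3); skip (2,4); take (9,11); skip (10,12); take (17,18); take (18,19); skip (17,21); take (20,24); take (25,26); take (26,27); skip (25,29); take (29,30).
Selected 8 classes.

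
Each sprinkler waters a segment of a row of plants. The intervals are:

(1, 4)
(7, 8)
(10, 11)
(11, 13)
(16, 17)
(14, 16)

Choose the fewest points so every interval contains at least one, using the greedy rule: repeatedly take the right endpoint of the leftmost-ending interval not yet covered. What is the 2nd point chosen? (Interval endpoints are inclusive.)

8

By right end: [1,4]  [7,8]  [10,11]  [11,13]  [14,16]  [16,17]
[1,4] uncovered → point at 4; [7,8] uncovered → point at 8; [10,11] uncovered → point at 11; [14,16] uncovered → point at 16.
Points: 4, 8, 11, 16 (4 total).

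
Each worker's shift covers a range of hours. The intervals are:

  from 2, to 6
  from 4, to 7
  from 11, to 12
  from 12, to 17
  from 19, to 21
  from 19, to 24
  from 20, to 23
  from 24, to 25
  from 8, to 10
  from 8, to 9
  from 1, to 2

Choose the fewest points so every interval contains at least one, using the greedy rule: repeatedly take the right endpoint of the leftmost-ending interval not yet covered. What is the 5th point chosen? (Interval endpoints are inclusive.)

21

Sort by right endpoint; whenever an interval is uncovered, place a point at its right end.
Sorted: [1,2] [2,6] [4,7] [8,9] [8,10] [11,12] [12,17] [19,21] [20,23] [19,24] [24,25]
{[1,2],[2,6]} hit by 2; {[4,7]} hit by 7; {[8,9],[8,10]} hit by 9; {[11,12],[12,17]} hit by 12; {[19,21],[20,23],[19,24]} hit by 21; {[24,25]} hit by 25.
Points: 2, 7, 9, 12, 21, 25 (6 total).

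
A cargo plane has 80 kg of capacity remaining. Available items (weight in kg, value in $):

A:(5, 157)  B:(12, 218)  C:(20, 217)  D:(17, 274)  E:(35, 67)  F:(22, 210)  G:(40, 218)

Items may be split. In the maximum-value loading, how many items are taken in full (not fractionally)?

5

Greedy by value/weight ratio, highest first.
Order: A (157/5=31.40) > B (218/12=18.17) > D (274/17=16.12) > C (217/20=10.85) > F (210/22=9.55) > G (218/40=5.45) > E (67/35=1.91)
Fill: take A (5 @ 157) → take B (12 @ 218) → take D (17 @ 274) → take C (20 @ 217) → take F (22 @ 210) → take 4/40 of G → 21.80; 80/80 used.
5 item(s) taken whole; one partial (take 4/40 of G).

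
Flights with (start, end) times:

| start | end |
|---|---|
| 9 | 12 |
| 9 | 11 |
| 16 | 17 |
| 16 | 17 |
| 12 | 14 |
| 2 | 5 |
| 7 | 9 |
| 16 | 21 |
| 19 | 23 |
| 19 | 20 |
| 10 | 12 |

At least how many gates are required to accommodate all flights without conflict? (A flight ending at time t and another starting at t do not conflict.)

3

Count concurrent intervals with a sweep; the peak is the room count.
Events (time:±→running): 2:+→1 5:-→0 7:+→1 9:-→0 9:+→1 9:+→2 10:+→3 … peak 3.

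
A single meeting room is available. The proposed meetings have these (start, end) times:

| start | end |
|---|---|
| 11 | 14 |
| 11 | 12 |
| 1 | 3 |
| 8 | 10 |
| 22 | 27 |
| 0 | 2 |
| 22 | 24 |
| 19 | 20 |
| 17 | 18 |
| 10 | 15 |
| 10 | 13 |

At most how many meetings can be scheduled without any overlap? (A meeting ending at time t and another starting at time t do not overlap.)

Sorted by end: (0,2)  (1,3)  (8,10)  (11,12)  (10,13)  (11,14)  (10,15)  (17,18)  (19,20)  (22,24)  (22,27)
take (0,2); take (8,10); take (11,12); skip (11,14); take (17,18); take (19,20); take (22,24).
Selected 6 meetings.

6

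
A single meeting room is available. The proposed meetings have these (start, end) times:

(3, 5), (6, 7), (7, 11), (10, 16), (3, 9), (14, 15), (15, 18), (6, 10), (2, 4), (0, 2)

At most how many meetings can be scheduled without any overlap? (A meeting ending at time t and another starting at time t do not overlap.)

Greedy by earliest finish: after sorting by end time, pick each interval compatible with the last pick.
By end time: (0,2), (2,4), (3,5), (6,7), (3,9), (6,10), (7,11), (14,15), (10,16), (15,18).
Pick (0,2); next start ≥ 2 → (2,4); next start ≥ 4 → (6,7); next start ≥ 7 → (7,11); next start ≥ 11 → (14,15); next start ≥ 15 → (15,18).
Selected 6 meetings.

6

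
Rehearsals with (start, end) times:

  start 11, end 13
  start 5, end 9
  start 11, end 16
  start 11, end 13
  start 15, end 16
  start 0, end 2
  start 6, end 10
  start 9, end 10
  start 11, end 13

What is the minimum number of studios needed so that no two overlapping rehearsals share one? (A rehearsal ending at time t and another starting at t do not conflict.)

4

Events (time:±→running): 0:+→1 2:-→0 5:+→1 6:+→2 9:-→1 9:+→2 10:-→1 10:-→0 11:+→1 11:+→2 11:+→3 11:+→4 … peak 4.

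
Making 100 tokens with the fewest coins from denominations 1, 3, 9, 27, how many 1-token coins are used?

Greedy: take as many of the largest coin as possible, then repeat with the remainder.
100 − 3×27→19 − 2×9→1 − 1×1→0
Count of 1: 1

1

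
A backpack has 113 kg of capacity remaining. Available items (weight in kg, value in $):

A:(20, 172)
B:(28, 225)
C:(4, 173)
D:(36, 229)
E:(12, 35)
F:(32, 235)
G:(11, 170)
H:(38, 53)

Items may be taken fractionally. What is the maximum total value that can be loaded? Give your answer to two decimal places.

1089.50

Greedy by value/weight ratio, highest first.
Ratios (sorted): C 43.25, G 15.45, A 8.60, B 8.04, F 7.34, D 6.36, E 2.92, H 1.39
take C (4 @ 173); take G (11 @ 170); take A (20 @ 172); take B (28 @ 225); take F (32 @ 235); take 18/36 of D → 114.50. Capacity used 113/113.
Total value = 1089.50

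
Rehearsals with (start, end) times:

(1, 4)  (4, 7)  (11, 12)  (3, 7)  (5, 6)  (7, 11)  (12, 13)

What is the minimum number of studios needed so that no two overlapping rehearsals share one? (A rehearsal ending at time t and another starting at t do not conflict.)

3

Events (time:±→running): 1:+→1 3:+→2 4:-→1 4:+→2 5:+→3 … peak 3.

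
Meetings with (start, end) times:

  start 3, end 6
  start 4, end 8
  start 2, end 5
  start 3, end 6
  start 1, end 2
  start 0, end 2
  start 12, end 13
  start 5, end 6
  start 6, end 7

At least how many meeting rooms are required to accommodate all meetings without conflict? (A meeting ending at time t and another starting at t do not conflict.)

The answer is the maximum number of intervals overlapping at any instant.
starts: [0, 1, 2, 3, 3, 4, 5, 6, 12]
ends:   [2, 2, 5, 6, 6, 6, 7, 8, 13]
s0→1 s1→2 e2→1 e2→0 s2→1 s3→2 s3→3 s4→4  — peak 4.

4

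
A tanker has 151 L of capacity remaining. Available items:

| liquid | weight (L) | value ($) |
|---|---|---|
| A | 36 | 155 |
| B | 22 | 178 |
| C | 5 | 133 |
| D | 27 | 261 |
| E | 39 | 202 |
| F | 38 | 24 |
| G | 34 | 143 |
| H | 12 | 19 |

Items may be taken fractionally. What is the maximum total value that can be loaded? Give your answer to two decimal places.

Sort by value per unit weight and fill in that order.
Ratios (sorted): C 26.60, D 9.67, B 8.09, E 5.18, A 4.31, G 4.21, H 1.58, F 0.63
take C (5 @ 133); take D (27 @ 261); take B (22 @ 178); take E (39 @ 202); take A (36 @ 155); take 22/34 of G → 92.53. Capacity used 151/151.
Total value = 1021.53

1021.53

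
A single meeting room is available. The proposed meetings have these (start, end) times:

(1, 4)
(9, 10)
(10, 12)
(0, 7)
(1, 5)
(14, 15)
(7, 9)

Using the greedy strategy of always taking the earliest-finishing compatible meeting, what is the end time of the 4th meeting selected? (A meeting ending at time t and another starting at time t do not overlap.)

Sort by end time and greedily take each interval whose start is ≥ the last chosen end.
By end time: (1,4), (1,5), (0,7), (7,9), (9,10), (10,12), (14,15).
Pick (1,4); next start ≥ 4 → (7,9); next start ≥ 9 → (9,10); next start ≥ 10 → (10,12); next start ≥ 12 → (14,15).
Selected: (1,4) (7,9) (9,10) (10,12) (14,15)

12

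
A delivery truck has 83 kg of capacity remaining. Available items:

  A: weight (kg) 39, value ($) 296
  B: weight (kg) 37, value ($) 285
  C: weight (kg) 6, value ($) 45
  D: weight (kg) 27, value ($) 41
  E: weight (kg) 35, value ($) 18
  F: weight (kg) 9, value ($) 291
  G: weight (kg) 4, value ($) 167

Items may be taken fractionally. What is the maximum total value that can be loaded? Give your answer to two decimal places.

993.46

Greedy by value/weight ratio, highest first.
Order: G (167/4=41.75) > F (291/9=32.33) > B (285/37=7.70) > A (296/39=7.59) > C (45/6=7.50) > D (41/27=1.52) > E (18/35=0.51)
Fill: take G (4 @ 167) → take F (9 @ 291) → take B (37 @ 285) → take 33/39 of A → 250.46; 83/83 used.
Total value = 993.46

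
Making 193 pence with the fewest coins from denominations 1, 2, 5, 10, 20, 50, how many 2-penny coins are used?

1

193 = 3×50 + 2×20 + 1×2 + 1×1
Count of 2: 1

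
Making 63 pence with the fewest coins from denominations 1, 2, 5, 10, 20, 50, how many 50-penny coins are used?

1

Use the largest denomination that fits, subtract, and repeat.
63 − 1×50→13 − 1×10→3 − 1×2→1 − 1×1→0
Count of 50: 1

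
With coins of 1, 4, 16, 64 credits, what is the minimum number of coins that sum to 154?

7

Use the largest denomination that fits, subtract, and repeat.
154 = 2×64 + 1×16 + 2×4 + 2×1
Total coins = 2 + 1 + 2 + 2 = 7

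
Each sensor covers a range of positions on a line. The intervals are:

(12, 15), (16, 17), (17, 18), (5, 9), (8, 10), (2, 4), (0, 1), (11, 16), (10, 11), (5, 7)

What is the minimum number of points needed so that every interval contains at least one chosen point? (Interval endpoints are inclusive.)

Sorted: [0,1] [2,4] [5,7] [5,9] [8,10] [10,11] [12,15] [11,16] [16,17] [17,18]
{[0,1]} hit by 1; {[2,4]} hit by 4; {[5,7],[5,9]} hit by 7; {[8,10],[10,11]} hit by 10; {[12,15],[11,16]} hit by 15; {[16,17],[17,18]} hit by 17.
Points: 1, 4, 7, 10, 15, 17 (6 total).

6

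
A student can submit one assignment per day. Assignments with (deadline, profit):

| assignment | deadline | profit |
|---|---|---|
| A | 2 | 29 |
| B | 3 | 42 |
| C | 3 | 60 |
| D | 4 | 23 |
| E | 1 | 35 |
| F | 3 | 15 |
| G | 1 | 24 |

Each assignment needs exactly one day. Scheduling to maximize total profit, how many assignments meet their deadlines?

4

Take jobs in profit order; each goes to the latest open slot no later than its deadline.
Profit order: C=60 B=42 E=35 A=29 G=24 D=23 F=15
Assign: C→slot 3, B→slot 2, E→slot 1, A skipped, G skipped, D→slot 4, F skipped.
Slots: [1:E] [2:B] [3:C] [4:D]
4 of 7 scheduled.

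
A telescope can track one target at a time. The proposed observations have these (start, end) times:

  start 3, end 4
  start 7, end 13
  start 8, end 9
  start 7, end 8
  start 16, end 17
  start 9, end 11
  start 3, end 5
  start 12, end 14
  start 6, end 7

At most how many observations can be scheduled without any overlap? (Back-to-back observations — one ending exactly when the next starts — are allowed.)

By end time: (3,4), (3,5), (6,7), (7,8), (8,9), (9,11), (7,13), (12,14), (16,17).
Pick (3,4); next start ≥ 4 → (6,7); next start ≥ 7 → (7,8); next start ≥ 8 → (8,9); next start ≥ 9 → (9,11); next start ≥ 11 → (12,14); next start ≥ 14 → (16,17).
Selected 7 observations.

7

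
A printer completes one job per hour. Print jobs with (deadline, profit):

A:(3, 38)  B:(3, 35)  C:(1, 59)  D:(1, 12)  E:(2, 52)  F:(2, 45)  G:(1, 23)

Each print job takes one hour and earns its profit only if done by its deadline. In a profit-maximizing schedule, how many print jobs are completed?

Profit order: C=59 E=52 F=45 A=38 B=35 G=23 D=12
Assign: C→slot 1, E→slot 2, F skipped, A→slot 3, B skipped, G skipped, D skipped.
Slots: [1:C] [2:E] [3:A]
3 of 7 scheduled.

3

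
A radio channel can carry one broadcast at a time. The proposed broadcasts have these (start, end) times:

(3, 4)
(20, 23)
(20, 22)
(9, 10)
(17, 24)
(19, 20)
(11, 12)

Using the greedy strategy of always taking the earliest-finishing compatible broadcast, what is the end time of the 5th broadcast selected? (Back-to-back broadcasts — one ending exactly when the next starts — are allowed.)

22

Greedy by earliest finish: after sorting by end time, pick each interval compatible with the last pick.
Sorted by end: (3,4)  (9,10)  (11,12)  (19,20)  (20,22)  (20,23)  (17,24)
take (3,4); take (9,10); take (11,12); take (19,20); take (20,22).
Selected: (3,4) (9,10) (11,12) (19,20) (20,22)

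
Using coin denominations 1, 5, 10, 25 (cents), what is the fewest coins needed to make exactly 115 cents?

6

115 − 4×25→15 − 1×10→5 − 1×5→0
Total coins = 4 + 1 + 1 = 6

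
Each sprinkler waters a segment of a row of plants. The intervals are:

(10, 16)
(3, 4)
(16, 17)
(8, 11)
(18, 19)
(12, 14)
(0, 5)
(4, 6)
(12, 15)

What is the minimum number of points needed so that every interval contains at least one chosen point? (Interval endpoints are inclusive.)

By right end: [3,4]  [0,5]  [4,6]  [8,11]  [12,14]  [12,15]  [10,16]  [16,17]  [18,19]
[3,4] uncovered → point at 4; [8,11] uncovered → point at 11; [12,14] uncovered → point at 14; [16,17] uncovered → point at 17; [18,19] uncovered → point at 19.
Points: 4, 11, 14, 17, 19 (5 total).

5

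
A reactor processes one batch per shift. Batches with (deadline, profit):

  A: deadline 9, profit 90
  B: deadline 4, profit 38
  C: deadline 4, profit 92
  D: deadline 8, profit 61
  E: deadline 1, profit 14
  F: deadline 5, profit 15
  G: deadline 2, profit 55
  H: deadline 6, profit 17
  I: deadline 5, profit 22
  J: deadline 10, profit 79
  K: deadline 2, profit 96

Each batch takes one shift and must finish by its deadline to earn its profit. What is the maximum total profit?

550

Profit order: K=96 C=92 A=90 J=79 D=61 G=55 B=38 I=22 H=17 F=15 E=14
Assign: K→slot 2, C→slot 4, A→slot 9, J→slot 10, D→slot 8, G→slot 1, B→slot 3, I→slot 5, H→slot 6, F skipped, E skipped.
Slots: [1:G] [2:K] [3:B] [4:C] [5:I] [6:H] [8:D] [9:A] [10:J]
Profit = 55 + 96 + 38 + 92 + 22 + 17 + 61 + 90 + 79 = 550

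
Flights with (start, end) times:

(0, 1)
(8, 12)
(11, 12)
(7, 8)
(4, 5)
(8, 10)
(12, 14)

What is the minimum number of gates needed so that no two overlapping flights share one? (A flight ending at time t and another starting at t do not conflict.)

2

starts: [0, 4, 7, 8, 8, 11, 12]
ends:   [1, 5, 8, 10, 12, 12, 14]
s0→1 e1→0 s4→1 e5→0 s7→1 e8→0 s8→1 s8→2  — peak 2.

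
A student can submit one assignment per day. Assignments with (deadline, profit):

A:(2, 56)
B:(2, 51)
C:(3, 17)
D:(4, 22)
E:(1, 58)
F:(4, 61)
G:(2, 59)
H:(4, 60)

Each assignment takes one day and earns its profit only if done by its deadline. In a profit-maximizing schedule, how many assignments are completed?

Take jobs in profit order; each goes to the latest open slot no later than its deadline.
Profit order: F=61 H=60 G=59 E=58 A=56 B=51 D=22 C=17
Assign: F→slot 4, H→slot 3, G→slot 2, E→slot 1, A skipped, B skipped, D skipped, C skipped.
Slots: [1:E] [2:G] [3:H] [4:F]
4 of 8 scheduled.

4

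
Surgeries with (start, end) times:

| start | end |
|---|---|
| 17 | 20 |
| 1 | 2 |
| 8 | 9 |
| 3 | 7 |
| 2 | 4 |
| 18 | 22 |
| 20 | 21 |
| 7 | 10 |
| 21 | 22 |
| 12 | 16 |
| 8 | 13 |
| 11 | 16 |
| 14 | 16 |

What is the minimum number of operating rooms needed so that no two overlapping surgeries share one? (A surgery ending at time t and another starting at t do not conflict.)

Count concurrent intervals with a sweep; the peak is the room count.
starts: [1, 2, 3, 7, 8, 8, 11, 12, 14, 17, 18, 20, 21]
ends:   [2, 4, 7, 9, 10, 13, 16, 16, 16, 20, 21, 22, 22]
s1→1 e2→0 s2→1 s3→2 e4→1 e7→0 s7→1 s8→2 s8→3  — peak 3.

3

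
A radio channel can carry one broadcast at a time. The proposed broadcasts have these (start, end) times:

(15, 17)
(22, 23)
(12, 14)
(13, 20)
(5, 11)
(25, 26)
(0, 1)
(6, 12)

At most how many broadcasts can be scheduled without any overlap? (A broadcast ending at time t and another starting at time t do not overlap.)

6

By end time: (0,1), (5,11), (6,12), (12,14), (15,17), (13,20), (22,23), (25,26).
Pick (0,1); next start ≥ 1 → (5,11); next start ≥ 11 → (12,14); next start ≥ 14 → (15,17); next start ≥ 17 → (22,23); next start ≥ 23 → (25,26).
Selected 6 broadcasts.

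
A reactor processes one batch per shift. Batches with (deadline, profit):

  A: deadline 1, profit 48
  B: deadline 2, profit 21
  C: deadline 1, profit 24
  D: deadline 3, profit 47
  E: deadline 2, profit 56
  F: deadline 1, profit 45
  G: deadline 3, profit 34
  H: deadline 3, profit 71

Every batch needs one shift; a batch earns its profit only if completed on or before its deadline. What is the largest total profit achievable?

175

Profit order: H=71 E=56 A=48 D=47 F=45 G=34 C=24 B=21
Assign: H→slot 3, E→slot 2, A→slot 1, D skipped, F skipped, G skipped, C skipped, B skipped.
Slots: [1:A] [2:E] [3:H]
Profit = 48 + 56 + 71 = 175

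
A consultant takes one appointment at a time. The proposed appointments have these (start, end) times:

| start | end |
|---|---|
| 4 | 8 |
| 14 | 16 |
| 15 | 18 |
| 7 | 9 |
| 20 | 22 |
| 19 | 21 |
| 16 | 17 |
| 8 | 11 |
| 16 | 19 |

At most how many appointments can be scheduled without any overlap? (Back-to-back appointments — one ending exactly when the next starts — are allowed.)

Order by finish time; keep every interval that doesn't clash with the previous kept one.
By end time: (4,8), (7,9), (8,11), (14,16), (16,17), (15,18), (16,19), (19,21), (20,22).
Pick (4,8); next start ≥ 8 → (8,11); next start ≥ 11 → (14,16); next start ≥ 16 → (16,17); next start ≥ 17 → (19,21).
Selected 5 appointments.

5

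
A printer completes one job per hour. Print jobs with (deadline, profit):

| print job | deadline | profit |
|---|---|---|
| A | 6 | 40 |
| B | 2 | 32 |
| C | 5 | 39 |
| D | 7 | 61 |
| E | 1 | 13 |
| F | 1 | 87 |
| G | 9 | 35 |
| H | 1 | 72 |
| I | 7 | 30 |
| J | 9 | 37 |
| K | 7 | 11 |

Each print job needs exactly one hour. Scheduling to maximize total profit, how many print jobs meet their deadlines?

9

By profit: F(d1,87), H(d1,72), D(d7,61), A(d6,40), C(d5,39), J(d9,37), G(d9,35), B(d2,32), I(d7,30), E(d1,13), K(d7,11)
F→slot 1; H skipped; D→slot 7; A→slot 6; C→slot 5; J→slot 9; G→slot 8; B→slot 2; I→slot 4; E skipped; K→slot 3.
9 of 11 scheduled.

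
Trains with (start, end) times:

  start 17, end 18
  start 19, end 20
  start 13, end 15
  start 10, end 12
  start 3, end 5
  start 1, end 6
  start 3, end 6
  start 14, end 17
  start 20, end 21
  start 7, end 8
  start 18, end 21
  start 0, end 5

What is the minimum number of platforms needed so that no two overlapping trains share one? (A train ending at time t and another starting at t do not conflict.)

4

The answer is the maximum number of intervals overlapping at any instant.
Events (time:±→running): 0:+→1 1:+→2 3:+→3 3:+→4 … peak 4.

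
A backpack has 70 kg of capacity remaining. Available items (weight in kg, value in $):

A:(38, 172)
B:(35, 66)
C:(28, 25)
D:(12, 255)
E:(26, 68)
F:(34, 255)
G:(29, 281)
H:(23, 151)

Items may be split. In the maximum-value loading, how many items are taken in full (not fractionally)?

Ratios (sorted): D 21.25, G 9.69, F 7.50, H 6.57, A 4.53, E 2.62, B 1.89, C 0.89
take D (12 @ 255); take G (29 @ 281); take 29/34 of F → 217.50. Capacity used 70/70.
2 item(s) taken whole; one partial (take 29/34 of F).

2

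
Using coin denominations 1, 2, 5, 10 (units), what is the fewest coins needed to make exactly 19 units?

19 − 1×10→9 − 1×5→4 − 2×2→0
Total coins = 1 + 1 + 2 = 4

4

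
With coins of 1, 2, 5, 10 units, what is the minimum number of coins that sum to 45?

5

Use the largest denomination that fits, subtract, and repeat.
45 = 4×10 + 1×5
Total coins = 4 + 1 = 5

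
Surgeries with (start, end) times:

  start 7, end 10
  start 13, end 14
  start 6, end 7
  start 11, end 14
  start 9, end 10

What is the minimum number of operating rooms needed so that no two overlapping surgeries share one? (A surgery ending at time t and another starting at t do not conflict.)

Events (time:±→running): 6:+→1 7:-→0 7:+→1 9:+→2 … peak 2.

2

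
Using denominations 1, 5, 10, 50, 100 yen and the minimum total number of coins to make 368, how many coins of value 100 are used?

3

Use the largest denomination that fits, subtract, and repeat.
368 − 3×100→68 − 1×50→18 − 1×10→8 − 1×5→3 − 3×1→0
Count of 100: 3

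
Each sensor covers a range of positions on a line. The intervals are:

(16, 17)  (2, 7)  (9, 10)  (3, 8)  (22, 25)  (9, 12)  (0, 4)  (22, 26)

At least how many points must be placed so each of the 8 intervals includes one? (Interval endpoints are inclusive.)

4

Sorted: [0,4] [2,7] [3,8] [9,10] [9,12] [16,17] [22,25] [22,26]
{[0,4],[2,7],[3,8]} hit by 4; {[9,10],[9,12]} hit by 10; {[16,17]} hit by 17; {[22,25],[22,26]} hit by 25.
Points: 4, 10, 17, 25 (4 total).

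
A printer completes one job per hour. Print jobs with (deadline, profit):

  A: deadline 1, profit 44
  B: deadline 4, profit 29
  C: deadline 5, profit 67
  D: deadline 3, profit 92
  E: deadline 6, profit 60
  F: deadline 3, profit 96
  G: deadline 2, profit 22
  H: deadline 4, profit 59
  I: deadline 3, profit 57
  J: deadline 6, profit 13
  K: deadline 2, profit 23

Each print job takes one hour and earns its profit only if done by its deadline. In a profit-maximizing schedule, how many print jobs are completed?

Sort by profit descending; place each in the latest free slot ≤ its deadline.
Profit order: F=96 D=92 C=67 E=60 H=59 I=57 A=44 B=29 K=23 G=22 J=13
Assign: F→slot 3, D→slot 2, C→slot 5, E→slot 6, H→slot 4, I→slot 1, A skipped, B skipped, K skipped, G skipped, J skipped.
Slots: [1:I] [2:D] [3:F] [4:H] [5:C] [6:E]
6 of 11 scheduled.

6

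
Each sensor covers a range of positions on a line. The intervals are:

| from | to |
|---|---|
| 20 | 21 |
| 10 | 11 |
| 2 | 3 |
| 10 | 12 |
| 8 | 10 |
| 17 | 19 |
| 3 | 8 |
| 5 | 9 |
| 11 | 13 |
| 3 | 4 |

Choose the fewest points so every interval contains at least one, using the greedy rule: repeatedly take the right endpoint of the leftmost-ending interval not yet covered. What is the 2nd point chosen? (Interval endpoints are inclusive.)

9

Sorted: [2,3] [3,4] [3,8] [5,9] [8,10] [10,11] [10,12] [11,13] [17,19] [20,21]
{[2,3],[3,4],[3,8]} hit by 3; {[5,9],[8,10]} hit by 9; {[10,11],[10,12],[11,13]} hit by 11; {[17,19]} hit by 19; {[20,21]} hit by 21.
Points: 3, 9, 11, 19, 21 (5 total).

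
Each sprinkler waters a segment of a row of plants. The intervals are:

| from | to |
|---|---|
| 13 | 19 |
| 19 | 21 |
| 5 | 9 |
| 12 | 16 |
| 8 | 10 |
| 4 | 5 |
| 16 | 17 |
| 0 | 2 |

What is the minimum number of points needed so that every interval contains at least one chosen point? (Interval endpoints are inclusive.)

5

Sorted: [0,2] [4,5] [5,9] [8,10] [12,16] [16,17] [13,19] [19,21]
{[0,2]} hit by 2; {[4,5],[5,9]} hit by 5; {[8,10]} hit by 10; {[12,16],[16,17],[13,19]} hit by 16; {[19,21]} hit by 21.
Points: 2, 5, 10, 16, 21 (5 total).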